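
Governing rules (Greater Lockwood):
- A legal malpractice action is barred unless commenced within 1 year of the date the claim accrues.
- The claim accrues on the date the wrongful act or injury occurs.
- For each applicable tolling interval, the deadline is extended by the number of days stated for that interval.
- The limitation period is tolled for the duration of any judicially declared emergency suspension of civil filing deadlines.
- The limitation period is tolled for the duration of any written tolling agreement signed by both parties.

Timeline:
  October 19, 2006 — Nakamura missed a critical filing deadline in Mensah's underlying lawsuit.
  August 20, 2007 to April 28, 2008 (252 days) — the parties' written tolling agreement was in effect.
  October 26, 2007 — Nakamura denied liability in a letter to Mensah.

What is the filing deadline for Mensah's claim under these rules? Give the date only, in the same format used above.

June 27, 2008

The claim accrued on October 19, 2006, when the wrongful act occurred.
1 year from October 19, 2006 is October 19, 2007.
Because the written tolling agreement ran from August 20, 2007 to April 28, 2008, the deadline is extended by 252 days to June 27, 2008.
The other events in the timeline have no effect on the limitation period under the stated rules.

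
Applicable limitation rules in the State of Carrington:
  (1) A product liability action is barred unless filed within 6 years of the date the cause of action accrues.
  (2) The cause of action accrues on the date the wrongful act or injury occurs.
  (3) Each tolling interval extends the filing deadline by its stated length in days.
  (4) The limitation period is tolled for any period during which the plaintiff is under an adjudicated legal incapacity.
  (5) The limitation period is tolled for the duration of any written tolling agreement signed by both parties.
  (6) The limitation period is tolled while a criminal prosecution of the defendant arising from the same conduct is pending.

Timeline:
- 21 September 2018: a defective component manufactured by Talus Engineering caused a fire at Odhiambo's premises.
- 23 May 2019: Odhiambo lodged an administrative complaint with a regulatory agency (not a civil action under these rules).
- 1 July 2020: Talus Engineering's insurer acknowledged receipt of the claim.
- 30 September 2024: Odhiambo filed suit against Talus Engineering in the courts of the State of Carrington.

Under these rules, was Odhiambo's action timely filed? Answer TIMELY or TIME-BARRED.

The cause of action accrued on 21 September 2018, the date of the act.
Adding the 6 years base period to 21 September 2018 gives a deadline of 21 September 2024, before any tolling.
None of the other events listed affects the running of the period under the stated rules.
Odhiambo filed on 30 September 2024, after the 21 September 2024 deadline, so the action is time-barred.

TIME-BARRED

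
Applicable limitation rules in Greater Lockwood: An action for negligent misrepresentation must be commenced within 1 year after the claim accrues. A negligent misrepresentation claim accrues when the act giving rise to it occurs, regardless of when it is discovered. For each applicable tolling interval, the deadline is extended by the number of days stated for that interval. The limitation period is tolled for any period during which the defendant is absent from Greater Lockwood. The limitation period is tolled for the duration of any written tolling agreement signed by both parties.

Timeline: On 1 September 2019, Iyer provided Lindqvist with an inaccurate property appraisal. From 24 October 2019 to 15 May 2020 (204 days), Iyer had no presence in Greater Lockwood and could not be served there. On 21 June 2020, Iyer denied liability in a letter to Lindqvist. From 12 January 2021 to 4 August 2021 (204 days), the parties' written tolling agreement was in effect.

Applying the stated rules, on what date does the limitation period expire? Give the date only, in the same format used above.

The claim accrued on 1 September 2019, the date of the act.
1 year from 1 September 2019 is 1 September 2020.
Because the defendant's absence from the jurisdiction ran from 24 October 2019 to 15 May 2020, the deadline is extended by 204 days to 24 March 2021.
The written tolling agreement from 12 January 2021 to 4 August 2021 tolled the period for 204 days, extending the deadline to 14 October 2021.
The other events in the timeline have no effect on the limitation period under the stated rules.

14 October 2021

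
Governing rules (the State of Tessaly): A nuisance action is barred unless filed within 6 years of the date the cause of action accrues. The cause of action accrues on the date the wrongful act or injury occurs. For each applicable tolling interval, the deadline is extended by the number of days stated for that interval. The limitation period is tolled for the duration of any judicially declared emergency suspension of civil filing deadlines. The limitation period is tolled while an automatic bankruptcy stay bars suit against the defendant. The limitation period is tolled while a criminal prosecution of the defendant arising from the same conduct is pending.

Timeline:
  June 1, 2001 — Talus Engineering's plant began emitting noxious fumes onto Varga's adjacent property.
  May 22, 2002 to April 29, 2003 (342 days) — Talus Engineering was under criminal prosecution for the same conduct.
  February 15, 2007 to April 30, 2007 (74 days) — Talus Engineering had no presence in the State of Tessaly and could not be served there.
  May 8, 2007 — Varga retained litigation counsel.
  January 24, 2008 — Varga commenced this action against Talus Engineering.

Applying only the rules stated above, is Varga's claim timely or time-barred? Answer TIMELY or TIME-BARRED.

TIMELY

The limitation period began to run on June 1, 2001.
Adding the 6 years base period to June 1, 2001 gives a deadline of June 1, 2007, before any tolling.
The period was tolled for 342 days by the pending criminal prosecution (May 22, 2002 to April 29, 2003), pushing the deadline to May 8, 2008.
No stated provision tolls the period for the defendant's absence, so the interval from February 15, 2007 to April 30, 2007 has no effect on the deadline.
The other events in the timeline have no effect on the limitation period under the stated rules.
Varga filed on January 24, 2008, before the May 8, 2008 deadline, so the action is timely.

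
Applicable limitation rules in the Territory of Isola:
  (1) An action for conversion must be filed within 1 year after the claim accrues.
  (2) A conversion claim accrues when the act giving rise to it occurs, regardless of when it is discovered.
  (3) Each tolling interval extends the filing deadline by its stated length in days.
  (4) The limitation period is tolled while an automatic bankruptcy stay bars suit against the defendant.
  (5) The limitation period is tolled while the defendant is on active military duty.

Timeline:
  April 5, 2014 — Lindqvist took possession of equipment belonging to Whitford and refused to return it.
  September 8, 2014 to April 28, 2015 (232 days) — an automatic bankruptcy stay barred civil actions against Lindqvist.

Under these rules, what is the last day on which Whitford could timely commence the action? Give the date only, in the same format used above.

November 23, 2015

The claim accrued on April 5, 2014, when the wrongful act occurred.
Adding the 1 year base period to April 5, 2014 gives a deadline of April 5, 2015, before any tolling.
The period was tolled for 232 days by the automatic bankruptcy stay (September 8, 2014 to April 28, 2015), pushing the deadline to November 23, 2015.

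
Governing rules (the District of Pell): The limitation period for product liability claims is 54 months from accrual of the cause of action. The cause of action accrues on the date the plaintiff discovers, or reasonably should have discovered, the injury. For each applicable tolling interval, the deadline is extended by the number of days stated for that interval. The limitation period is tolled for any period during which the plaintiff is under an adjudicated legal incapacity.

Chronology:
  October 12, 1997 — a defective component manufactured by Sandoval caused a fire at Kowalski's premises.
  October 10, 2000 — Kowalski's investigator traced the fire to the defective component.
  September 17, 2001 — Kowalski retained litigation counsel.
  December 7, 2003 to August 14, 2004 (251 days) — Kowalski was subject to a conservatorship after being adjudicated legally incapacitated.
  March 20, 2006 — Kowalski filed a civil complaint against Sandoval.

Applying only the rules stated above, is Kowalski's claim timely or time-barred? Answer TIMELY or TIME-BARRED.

Under the discovery rule, the claim accrued on October 10, 2000, when Kowalski discovered the injury — not on the October 12, 1997 date of the underlying act.
The untolled deadline — 54 months after October 10, 2000 — is April 10, 2005.
Because the plaintiff's legal incapacity ran from December 7, 2003 to August 14, 2004, the deadline is extended by 251 days to December 17, 2005.
Nothing else in the chronology tolls or restarts the period.
Kowalski filed on March 20, 2006, after the December 17, 2005 deadline, so the action is time-barred.

TIME-BARRED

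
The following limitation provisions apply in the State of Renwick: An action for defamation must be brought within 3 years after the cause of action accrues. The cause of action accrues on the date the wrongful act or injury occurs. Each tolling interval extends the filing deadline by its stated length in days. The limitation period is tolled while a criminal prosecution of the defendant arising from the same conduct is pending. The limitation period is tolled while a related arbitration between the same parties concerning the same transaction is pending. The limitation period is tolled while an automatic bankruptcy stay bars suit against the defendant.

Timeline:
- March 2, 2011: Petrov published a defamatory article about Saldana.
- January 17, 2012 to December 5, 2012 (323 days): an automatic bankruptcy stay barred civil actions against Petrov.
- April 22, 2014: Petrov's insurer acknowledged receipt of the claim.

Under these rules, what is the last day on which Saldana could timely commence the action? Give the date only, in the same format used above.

January 19, 2015

The cause of action accrued on March 2, 2011, the date of the act.
The untolled deadline — 3 years after March 2, 2011 — is March 2, 2014.
Because the automatic bankruptcy stay ran from January 17, 2012 to December 5, 2012, the deadline is extended by 323 days to January 19, 2015.
The other events in the timeline have no effect on the limitation period under the stated rules.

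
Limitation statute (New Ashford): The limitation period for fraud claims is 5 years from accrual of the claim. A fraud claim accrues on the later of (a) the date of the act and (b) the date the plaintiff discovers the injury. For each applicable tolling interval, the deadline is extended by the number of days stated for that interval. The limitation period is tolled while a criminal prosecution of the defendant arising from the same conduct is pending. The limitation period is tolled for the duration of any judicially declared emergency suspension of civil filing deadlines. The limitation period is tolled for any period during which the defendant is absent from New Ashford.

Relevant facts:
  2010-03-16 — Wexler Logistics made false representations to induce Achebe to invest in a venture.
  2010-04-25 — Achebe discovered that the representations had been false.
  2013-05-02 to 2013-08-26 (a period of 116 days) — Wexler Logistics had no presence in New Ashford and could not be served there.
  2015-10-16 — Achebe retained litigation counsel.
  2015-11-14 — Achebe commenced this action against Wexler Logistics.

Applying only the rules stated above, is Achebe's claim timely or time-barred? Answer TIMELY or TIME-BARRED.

The claim accrued on 2010-04-25 — the later of the 2010-03-16 act and the 2010-04-25 discovery.
Adding the 5 years base period to 2010-04-25 gives a deadline of 2015-04-25, before any tolling.
Because the defendant's absence from the jurisdiction ran from 2013-05-02 to 2013-08-26, the deadline is extended by 116 days to 2015-08-19.
Nothing else in the chronology tolls or restarts the period.
Achebe filed on 2015-11-14, after the 2015-08-19 deadline, so the action is time-barred.

TIME-BARRED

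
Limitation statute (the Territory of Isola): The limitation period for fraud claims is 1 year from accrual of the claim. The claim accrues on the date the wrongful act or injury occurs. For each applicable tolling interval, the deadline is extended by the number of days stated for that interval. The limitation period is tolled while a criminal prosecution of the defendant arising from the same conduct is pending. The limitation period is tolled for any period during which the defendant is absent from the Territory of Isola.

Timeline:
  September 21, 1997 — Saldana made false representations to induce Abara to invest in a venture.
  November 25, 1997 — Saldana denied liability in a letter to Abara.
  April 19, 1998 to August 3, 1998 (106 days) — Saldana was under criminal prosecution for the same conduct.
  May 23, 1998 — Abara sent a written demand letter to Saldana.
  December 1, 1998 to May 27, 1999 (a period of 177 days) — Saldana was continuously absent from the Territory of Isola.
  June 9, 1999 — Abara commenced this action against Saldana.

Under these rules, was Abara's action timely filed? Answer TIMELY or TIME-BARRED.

TIMELY

The limitation period began to run on September 21, 1997.
1 year from September 21, 1997 is September 21, 1998.
Because the pending criminal prosecution ran from April 19, 1998 to August 3, 1998, the deadline is extended by 106 days to January 5, 1999.
Because the defendant's absence from the jurisdiction ran from December 1, 1998 to May 27, 1999, the deadline is extended by 177 days to July 1, 1999.
The other events in the timeline have no effect on the limitation period under the stated rules.
Abara filed on June 9, 1999, before the July 1, 1999 deadline, so the action is timely.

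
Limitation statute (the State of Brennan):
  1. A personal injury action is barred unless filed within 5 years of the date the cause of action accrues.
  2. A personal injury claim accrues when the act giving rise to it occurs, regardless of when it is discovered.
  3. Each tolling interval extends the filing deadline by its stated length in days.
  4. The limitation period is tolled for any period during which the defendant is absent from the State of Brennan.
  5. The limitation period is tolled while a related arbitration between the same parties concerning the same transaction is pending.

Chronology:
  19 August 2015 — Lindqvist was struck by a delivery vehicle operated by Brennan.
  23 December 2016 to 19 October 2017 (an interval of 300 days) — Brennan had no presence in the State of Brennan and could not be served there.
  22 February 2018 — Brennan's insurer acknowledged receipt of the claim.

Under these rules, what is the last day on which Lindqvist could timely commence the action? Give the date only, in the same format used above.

The cause of action accrued on 19 August 2015, the date of the act.
5 years from 19 August 2015 is 19 August 2020.
The defendant's absence from the jurisdiction from 23 December 2016 to 19 October 2017 tolled the period for 300 days, extending the deadline to 15 June 2021.
None of the other events listed affects the running of the period under the stated rules.

15 June 2021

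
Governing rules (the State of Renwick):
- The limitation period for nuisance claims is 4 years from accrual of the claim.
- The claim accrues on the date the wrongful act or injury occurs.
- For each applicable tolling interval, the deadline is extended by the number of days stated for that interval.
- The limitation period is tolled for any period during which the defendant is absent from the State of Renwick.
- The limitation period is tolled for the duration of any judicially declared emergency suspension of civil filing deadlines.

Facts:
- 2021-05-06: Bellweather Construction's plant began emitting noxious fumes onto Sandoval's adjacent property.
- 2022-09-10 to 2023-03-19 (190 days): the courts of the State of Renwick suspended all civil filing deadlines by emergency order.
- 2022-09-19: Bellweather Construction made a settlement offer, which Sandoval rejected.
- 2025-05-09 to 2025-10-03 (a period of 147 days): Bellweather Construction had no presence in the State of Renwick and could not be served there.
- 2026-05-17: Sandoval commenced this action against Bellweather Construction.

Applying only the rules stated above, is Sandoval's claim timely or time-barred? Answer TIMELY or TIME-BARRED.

The claim accrued on 2021-05-06, when the wrongful act occurred.
4 years from 2021-05-06 is 2025-05-06.
The period was tolled for 190 days by the emergency suspension of filing deadlines (2022-09-10 to 2023-03-19), pushing the deadline to 2025-11-12.
The period was tolled for 147 days by the defendant's absence from the jurisdiction (2025-05-09 to 2025-10-03), pushing the deadline to 2026-04-08.
None of the other events listed affects the running of the period under the stated rules.
The 2026-05-17 filing falls after the 2026-04-08 deadline; the claim is time-barred.

TIME-BARRED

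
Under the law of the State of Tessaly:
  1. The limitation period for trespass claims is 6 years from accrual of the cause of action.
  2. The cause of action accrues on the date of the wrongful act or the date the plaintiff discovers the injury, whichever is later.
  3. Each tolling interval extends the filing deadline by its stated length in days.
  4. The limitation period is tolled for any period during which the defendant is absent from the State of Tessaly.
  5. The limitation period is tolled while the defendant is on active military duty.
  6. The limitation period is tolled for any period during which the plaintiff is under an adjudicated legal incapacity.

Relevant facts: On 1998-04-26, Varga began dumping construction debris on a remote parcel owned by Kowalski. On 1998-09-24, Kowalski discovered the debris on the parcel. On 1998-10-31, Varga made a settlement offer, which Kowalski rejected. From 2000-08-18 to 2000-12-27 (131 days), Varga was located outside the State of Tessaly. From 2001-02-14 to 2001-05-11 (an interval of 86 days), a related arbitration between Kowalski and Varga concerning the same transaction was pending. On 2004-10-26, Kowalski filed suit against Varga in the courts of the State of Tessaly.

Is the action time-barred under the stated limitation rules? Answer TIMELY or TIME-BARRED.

Taking the later of the act (1998-04-26) and discovery (1998-09-24), the claim accrued on 1998-09-24.
The untolled deadline — 6 years after 1998-09-24 — is 2004-09-24.
Because the defendant's absence from the jurisdiction ran from 2000-08-18 to 2000-12-27, the deadline is extended by 131 days to 2005-02-02.
Although a pending arbitration ran from 2001-02-14 to 2001-05-11, the stated rules do not make that a tolling event, so it is disregarded.
The other events in the timeline have no effect on the limitation period under the stated rules.
Kowalski filed on 2004-10-26, before the 2005-02-02 deadline, so the action is timely.

TIMELY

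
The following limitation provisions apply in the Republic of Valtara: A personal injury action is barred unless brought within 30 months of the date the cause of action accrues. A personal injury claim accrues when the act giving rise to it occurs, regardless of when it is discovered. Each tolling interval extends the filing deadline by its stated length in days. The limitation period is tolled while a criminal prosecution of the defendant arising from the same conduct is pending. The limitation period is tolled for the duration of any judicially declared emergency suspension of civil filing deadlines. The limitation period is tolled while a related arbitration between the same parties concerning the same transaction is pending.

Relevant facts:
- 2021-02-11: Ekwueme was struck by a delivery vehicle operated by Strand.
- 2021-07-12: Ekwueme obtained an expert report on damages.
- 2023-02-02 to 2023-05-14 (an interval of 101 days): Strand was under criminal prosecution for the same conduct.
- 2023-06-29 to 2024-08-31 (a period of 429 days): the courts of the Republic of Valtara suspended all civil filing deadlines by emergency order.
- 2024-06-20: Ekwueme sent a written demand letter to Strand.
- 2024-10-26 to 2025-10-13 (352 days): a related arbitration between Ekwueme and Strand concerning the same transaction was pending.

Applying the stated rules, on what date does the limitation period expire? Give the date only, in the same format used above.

The claim accrued on 2021-02-11, when the wrongful act occurred.
Adding the 30 months base period to 2021-02-11 gives a deadline of 2023-08-11, before any tolling.
Because the pending criminal prosecution ran from 2023-02-02 to 2023-05-14, the deadline is extended by 101 days to 2023-11-20.
The period was tolled for 429 days by the emergency suspension of filing deadlines (2023-06-29 to 2024-08-31), pushing the deadline to 2025-01-22.
The period was tolled for 352 days by the pending related arbitration (2024-10-26 to 2025-10-13), pushing the deadline to 2026-01-09.
None of the other events listed affects the running of the period under the stated rules.

2026-01-09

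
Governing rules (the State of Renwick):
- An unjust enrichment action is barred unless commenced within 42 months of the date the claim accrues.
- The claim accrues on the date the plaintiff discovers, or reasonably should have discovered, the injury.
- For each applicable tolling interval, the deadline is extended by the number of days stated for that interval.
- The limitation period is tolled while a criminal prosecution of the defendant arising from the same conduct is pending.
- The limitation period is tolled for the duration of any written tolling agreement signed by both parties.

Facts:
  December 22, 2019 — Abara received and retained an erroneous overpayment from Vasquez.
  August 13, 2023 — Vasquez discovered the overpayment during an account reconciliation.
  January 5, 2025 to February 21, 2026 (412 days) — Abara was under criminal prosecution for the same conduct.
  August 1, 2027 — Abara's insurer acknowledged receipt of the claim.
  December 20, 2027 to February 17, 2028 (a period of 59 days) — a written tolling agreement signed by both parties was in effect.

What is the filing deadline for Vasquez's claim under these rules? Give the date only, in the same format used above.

Accrual is tied to discovery, so the period began on August 13, 2023 rather than on December 22, 2019 when the act occurred.
The untolled deadline — 42 months after August 13, 2023 — is February 13, 2027.
Because the pending criminal prosecution ran from January 5, 2025 to February 21, 2026, the deadline is extended by 412 days to March 31, 2028.
The written tolling agreement from December 20, 2027 to February 17, 2028 tolled the period for 59 days, extending the deadline to May 29, 2028.
Nothing else in the chronology tolls or restarts the period.

May 29, 2028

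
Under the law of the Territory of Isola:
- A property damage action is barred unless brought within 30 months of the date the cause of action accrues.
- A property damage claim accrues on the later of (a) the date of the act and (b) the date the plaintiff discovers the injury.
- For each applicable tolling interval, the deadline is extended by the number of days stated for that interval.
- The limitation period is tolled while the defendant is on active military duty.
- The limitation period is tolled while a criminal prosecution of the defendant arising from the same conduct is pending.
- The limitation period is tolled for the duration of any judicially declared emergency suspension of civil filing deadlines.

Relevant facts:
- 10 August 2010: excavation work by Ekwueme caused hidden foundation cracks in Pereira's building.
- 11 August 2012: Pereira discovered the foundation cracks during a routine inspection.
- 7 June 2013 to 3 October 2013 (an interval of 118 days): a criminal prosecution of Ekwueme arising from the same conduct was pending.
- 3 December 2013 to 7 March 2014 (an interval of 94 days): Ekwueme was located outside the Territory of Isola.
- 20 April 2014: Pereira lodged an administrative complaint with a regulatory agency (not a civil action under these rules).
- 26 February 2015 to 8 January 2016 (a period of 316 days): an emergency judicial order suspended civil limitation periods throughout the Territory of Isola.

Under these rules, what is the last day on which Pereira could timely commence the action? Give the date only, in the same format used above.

Because discovery on 11 August 2012 post-dates the 10 August 2010 act, accrual under the later-of rule falls on 11 August 2012.
The untolled deadline — 30 months after 11 August 2012 — is 11 February 2015.
The pending criminal prosecution from 7 June 2013 to 3 October 2013 tolled the period for 118 days, extending the deadline to 9 June 2015.
The emergency suspension of filing deadlines from 26 February 2015 to 8 January 2016 tolled the period for 316 days, extending the deadline to 20 April 2016.
The defendant's absence from the jurisdiction from 3 December 2013 to 7 March 2014 does not toll the period, because no stated rule makes the defendant's absence a tolling event.
The other events in the timeline have no effect on the limitation period under the stated rules.

20 April 2016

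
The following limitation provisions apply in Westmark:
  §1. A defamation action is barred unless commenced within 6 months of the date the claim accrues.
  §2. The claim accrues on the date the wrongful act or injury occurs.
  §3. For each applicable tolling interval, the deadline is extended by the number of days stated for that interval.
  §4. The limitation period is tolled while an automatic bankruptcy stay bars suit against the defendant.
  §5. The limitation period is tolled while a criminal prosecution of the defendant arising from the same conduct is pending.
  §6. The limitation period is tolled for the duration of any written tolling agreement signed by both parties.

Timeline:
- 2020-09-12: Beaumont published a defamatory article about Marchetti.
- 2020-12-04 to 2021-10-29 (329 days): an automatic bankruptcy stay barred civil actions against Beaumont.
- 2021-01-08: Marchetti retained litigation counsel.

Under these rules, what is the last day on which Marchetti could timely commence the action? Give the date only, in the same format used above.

2022-02-04

The claim accrued on 2020-09-12, when the wrongful act occurred.
Adding the 6 months base period to 2020-09-12 gives a deadline of 2021-03-12, before any tolling.
Because the automatic bankruptcy stay ran from 2020-12-04 to 2021-10-29, the deadline is extended by 329 days to 2022-02-04.
None of the other events listed affects the running of the period under the stated rules.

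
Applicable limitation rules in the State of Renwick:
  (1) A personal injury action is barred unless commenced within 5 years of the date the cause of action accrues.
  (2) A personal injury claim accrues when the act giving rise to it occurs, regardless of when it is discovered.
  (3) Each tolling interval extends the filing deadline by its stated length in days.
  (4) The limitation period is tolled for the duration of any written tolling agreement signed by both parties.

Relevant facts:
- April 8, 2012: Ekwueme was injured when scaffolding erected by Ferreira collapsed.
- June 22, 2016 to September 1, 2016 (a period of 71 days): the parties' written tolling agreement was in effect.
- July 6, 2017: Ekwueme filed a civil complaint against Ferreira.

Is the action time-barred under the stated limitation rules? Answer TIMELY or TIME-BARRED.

The claim accrued on April 8, 2012, when the wrongful act occurred.
Adding the 5 years base period to April 8, 2012 gives a deadline of April 8, 2017, before any tolling.
Because the written tolling agreement ran from June 22, 2016 to September 1, 2016, the deadline is extended by 71 days to June 18, 2017.
Ekwueme filed on July 6, 2017, after the June 18, 2017 deadline, so the action is time-barred.

TIME-BARRED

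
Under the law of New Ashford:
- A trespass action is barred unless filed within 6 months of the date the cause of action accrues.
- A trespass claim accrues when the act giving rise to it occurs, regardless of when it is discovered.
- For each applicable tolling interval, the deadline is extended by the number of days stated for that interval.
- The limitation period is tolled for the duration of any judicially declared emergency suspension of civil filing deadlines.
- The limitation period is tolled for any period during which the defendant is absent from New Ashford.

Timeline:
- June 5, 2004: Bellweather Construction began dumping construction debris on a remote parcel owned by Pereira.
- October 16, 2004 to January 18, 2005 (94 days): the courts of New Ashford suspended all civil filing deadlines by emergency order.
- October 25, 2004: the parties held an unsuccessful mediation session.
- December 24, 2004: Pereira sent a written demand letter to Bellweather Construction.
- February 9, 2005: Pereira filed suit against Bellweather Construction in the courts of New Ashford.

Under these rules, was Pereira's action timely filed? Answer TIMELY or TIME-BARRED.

TIMELY

The cause of action accrued on June 5, 2004, the date of the act.
The untolled deadline — 6 months after June 5, 2004 — is December 5, 2004.
The emergency suspension of filing deadlines from October 16, 2004 to January 18, 2005 tolled the period for 94 days, extending the deadline to March 9, 2005.
None of the other events listed affects the running of the period under the stated rules.
The February 9, 2005 filing precedes the March 9, 2005 deadline; the claim is timely.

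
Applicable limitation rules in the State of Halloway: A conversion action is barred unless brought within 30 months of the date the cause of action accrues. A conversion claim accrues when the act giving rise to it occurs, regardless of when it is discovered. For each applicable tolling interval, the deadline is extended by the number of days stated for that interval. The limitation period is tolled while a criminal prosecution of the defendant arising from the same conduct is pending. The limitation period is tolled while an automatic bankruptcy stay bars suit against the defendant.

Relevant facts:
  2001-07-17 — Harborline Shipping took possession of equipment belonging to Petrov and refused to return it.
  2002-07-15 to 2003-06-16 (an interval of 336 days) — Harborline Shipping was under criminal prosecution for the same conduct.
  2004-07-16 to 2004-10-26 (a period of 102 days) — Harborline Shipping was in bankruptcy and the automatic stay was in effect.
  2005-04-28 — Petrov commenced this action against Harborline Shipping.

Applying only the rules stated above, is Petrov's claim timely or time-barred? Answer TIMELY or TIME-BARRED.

TIME-BARRED

The cause of action accrued on 2001-07-17, the date of the act.
The untolled deadline — 30 months after 2001-07-17 — is 2004-01-17.
The pending criminal prosecution from 2002-07-15 to 2003-06-16 tolled the period for 336 days, extending the deadline to 2004-12-18.
Because the automatic bankruptcy stay ran from 2004-07-16 to 2004-10-26, the deadline is extended by 102 days to 2005-03-30.
Filing on 2005-04-28 missed the 2005-03-30 deadline — the action is time-barred.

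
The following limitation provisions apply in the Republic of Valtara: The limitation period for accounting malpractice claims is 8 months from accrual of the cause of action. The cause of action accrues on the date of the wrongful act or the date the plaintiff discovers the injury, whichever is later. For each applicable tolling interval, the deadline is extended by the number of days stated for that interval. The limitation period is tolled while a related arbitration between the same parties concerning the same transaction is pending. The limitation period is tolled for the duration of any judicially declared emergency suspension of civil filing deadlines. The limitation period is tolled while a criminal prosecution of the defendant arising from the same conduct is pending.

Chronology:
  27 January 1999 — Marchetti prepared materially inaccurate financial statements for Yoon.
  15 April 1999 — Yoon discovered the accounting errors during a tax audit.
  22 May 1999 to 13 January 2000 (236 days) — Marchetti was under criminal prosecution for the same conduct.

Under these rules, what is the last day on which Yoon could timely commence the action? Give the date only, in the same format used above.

7 August 2000

Because discovery on 15 April 1999 post-dates the 27 January 1999 act, accrual under the later-of rule falls on 15 April 1999.
The untolled deadline — 8 months after 15 April 1999 — is 15 December 1999.
Because the pending criminal prosecution ran from 22 May 1999 to 13 January 2000, the deadline is extended by 236 days to 7 August 2000.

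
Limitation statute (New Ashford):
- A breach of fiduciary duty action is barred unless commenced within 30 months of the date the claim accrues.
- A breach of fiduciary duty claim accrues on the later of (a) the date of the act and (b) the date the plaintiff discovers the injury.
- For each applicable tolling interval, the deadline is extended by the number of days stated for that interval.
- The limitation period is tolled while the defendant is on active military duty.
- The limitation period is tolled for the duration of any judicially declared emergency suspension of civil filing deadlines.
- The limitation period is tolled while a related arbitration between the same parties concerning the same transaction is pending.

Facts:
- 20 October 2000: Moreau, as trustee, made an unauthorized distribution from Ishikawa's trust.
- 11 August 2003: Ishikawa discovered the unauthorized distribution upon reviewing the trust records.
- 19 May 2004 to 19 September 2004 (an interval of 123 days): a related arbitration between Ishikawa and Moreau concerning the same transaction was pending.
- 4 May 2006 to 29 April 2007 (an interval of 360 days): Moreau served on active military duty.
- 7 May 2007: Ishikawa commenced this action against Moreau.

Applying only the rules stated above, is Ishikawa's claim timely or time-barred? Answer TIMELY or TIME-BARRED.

The claim accrued on 11 August 2003 — the later of the 20 October 2000 act and the 11 August 2003 discovery.
Adding the 30 months base period to 11 August 2003 gives a deadline of 11 February 2006, before any tolling.
Because the pending related arbitration ran from 19 May 2004 to 19 September 2004, the deadline is extended by 123 days to 14 June 2006.
Because the defendant's active military service ran from 4 May 2006 to 29 April 2007, the deadline is extended by 360 days to 9 June 2007.
Ishikawa filed on 7 May 2007, before the 9 June 2007 deadline, so the action is timely.

TIMELY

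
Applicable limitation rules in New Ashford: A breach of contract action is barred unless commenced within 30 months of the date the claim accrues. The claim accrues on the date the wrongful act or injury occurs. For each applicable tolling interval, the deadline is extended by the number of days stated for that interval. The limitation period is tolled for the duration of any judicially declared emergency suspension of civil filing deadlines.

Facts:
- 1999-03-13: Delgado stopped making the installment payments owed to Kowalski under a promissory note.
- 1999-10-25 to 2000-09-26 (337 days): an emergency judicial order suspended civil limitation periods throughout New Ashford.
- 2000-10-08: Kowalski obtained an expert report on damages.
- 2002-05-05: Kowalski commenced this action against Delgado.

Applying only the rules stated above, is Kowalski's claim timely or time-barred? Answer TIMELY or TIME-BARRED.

TIMELY

The claim accrued on 1999-03-13, when the wrongful act occurred.
Adding the 30 months base period to 1999-03-13 gives a deadline of 2001-09-13, before any tolling.
Because the emergency suspension of filing deadlines ran from 1999-10-25 to 2000-09-26, the deadline is extended by 337 days to 2002-08-16.
The other events in the timeline have no effect on the limitation period under the stated rules.
Filing on 2002-05-05 beat the 2002-08-16 deadline — the action is timely.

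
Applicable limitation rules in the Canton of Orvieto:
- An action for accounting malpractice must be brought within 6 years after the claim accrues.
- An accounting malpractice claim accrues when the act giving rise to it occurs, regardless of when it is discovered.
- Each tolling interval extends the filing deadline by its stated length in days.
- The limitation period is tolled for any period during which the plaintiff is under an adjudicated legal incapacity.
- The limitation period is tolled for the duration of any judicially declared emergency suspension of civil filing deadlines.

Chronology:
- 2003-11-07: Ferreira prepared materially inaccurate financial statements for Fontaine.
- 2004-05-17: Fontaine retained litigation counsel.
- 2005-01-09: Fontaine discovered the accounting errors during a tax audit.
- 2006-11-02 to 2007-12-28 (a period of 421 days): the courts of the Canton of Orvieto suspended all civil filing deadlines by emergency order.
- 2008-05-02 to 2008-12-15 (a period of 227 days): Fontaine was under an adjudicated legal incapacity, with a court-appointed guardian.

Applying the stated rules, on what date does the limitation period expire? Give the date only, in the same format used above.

2011-08-17

The claim accrued on 2003-11-07, when the wrongful act occurred; under the stated occurrence rule the 2005-01-09 discovery does not delay accrual.
The untolled deadline — 6 years after 2003-11-07 — is 2009-11-07.
The period was tolled for 421 days by the emergency suspension of filing deadlines (2006-11-02 to 2007-12-28), pushing the deadline to 2011-01-02.
Because the plaintiff's legal incapacity ran from 2008-05-02 to 2008-12-15, the deadline is extended by 227 days to 2011-08-17.
The other events in the timeline have no effect on the limitation period under the stated rules.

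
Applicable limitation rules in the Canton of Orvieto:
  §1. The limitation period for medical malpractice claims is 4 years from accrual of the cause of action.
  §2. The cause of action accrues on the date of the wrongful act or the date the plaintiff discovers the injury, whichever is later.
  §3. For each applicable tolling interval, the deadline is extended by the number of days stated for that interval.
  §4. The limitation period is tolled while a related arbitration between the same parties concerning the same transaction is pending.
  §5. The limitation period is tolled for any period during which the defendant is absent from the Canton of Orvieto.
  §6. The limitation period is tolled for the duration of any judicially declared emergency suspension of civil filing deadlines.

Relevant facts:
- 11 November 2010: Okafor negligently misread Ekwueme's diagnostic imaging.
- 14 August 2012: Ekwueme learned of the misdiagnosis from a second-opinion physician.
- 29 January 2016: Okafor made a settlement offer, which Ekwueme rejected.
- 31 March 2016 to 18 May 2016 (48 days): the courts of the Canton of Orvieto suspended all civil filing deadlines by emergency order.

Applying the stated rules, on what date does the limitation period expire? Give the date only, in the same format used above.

The claim accrued on 14 August 2012 — the later of the 11 November 2010 act and the 14 August 2012 discovery.
4 years from 14 August 2012 is 14 August 2016.
The period was tolled for 48 days by the emergency suspension of filing deadlines (31 March 2016 to 18 May 2016), pushing the deadline to 1 October 2016.
Nothing else in the chronology tolls or restarts the period.

1 October 2016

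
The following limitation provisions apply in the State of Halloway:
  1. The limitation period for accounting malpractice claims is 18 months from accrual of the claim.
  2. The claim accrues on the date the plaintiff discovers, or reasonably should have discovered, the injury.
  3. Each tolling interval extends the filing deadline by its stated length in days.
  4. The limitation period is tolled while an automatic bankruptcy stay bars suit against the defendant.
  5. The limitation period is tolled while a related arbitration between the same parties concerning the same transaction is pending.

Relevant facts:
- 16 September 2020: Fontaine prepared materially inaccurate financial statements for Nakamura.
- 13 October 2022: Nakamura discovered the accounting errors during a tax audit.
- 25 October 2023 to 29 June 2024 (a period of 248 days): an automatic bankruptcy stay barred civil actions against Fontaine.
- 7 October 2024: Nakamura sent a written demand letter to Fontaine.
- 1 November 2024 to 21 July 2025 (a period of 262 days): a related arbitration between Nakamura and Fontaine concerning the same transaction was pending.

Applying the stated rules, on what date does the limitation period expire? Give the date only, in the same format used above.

5 September 2025

The claim did not accrue until Nakamura discovered the injury on 13 October 2022; the 16 September 2020 act date does not start the clock under the stated rule.
18 months from 13 October 2022 is 13 April 2024.
Because the automatic bankruptcy stay ran from 25 October 2023 to 29 June 2024, the deadline is extended by 248 days to 17 December 2024.
Because the pending related arbitration ran from 1 November 2024 to 21 July 2025, the deadline is extended by 262 days to 5 September 2025.
None of the other events listed affects the running of the period under the stated rules.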